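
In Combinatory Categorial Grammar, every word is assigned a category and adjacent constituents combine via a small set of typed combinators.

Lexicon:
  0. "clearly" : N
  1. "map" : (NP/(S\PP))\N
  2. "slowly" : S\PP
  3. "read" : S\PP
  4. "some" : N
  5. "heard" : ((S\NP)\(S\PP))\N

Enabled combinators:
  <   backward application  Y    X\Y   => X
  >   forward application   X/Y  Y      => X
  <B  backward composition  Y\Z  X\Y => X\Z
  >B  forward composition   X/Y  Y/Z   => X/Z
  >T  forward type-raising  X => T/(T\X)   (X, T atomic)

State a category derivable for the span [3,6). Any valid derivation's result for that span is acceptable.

[0,6] S   <
  [0,3] NP   >
    [0,2] NP/(S\PP)   <
      [0,1] "clearly" : N
      [1,2] "map" : (NP/(S\PP))\N
    [2,3] "slowly" : S\PP
  [3,6] S\NP   <
    [3,4] "read" : S\PP
    [4,6] (S\NP)\(S\PP)   <
      [4,5] "some" : N
      [5,6] "heard" : ((S\NP)\(S\PP))\N

S\NP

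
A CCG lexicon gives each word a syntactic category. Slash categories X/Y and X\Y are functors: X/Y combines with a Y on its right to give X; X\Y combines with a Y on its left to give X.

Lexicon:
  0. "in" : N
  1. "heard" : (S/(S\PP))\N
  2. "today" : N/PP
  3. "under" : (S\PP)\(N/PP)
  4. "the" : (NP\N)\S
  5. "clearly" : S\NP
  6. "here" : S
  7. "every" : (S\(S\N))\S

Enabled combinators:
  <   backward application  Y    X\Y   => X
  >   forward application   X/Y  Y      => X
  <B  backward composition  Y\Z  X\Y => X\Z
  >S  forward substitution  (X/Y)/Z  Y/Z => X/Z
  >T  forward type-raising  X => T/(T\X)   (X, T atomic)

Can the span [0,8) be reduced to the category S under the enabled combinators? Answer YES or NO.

YES

[0,8] S   <
  [0,6] S\N   <B
    [0,5] NP\N   <
      [0,4] S   >
        [0,2] S/(S\PP)   <
          [0,1] "in" : N
          [1,2] "heard" : (S/(S\PP))\N
        [2,4] S\PP   <
          [2,3] "today" : N/PP
          [3,4] "under" : (S\PP)\(N/PP)
      [4,5] "the" : (NP\N)\S
    [5,6] "clearly" : S\NP
  [6,8] S\(S\N)   <
    [6,7] "here" : S
    [7,8] "every" : (S\(S\N))\S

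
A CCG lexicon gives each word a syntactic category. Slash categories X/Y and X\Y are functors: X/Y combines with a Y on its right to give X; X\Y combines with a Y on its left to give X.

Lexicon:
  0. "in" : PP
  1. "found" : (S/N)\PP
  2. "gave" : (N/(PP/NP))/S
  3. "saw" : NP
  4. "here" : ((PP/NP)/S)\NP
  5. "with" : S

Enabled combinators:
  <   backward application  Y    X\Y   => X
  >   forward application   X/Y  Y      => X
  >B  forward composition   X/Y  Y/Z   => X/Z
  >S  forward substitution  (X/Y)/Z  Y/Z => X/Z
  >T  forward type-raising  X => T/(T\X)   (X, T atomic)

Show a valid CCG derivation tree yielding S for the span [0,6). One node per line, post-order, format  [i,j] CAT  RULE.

[0,1] PP  lex  "in"
[1,2] (S/N)\PP  lex  "found"
[0,2] S/N  <  k=1
[2,3] (N/(PP/NP))/S  lex  "gave"
[3,4] NP  lex  "saw"
[4,5] ((PP/NP)/S)\NP  lex  "here"
[3,5] (PP/NP)/S  <  k=4
[2,5] N/S  >S  k=3
[5,6] S  lex  "with"
[2,6] N  >  k=5
[0,6] S  >  k=2

[0,6] S   >
  [0,2] S/N   <
    [0,1] "in" : PP
    [1,2] "found" : (S/N)\PP
  [2,6] N   >
    [2,5] N/S   >S
      [2,3] "gave" : (N/(PP/NP))/S
      [3,5] (PP/NP)/S   <
        [3,4] "saw" : NP
        [4,5] "here" : ((PP/NP)/S)\NP
    [5,6] "with" : S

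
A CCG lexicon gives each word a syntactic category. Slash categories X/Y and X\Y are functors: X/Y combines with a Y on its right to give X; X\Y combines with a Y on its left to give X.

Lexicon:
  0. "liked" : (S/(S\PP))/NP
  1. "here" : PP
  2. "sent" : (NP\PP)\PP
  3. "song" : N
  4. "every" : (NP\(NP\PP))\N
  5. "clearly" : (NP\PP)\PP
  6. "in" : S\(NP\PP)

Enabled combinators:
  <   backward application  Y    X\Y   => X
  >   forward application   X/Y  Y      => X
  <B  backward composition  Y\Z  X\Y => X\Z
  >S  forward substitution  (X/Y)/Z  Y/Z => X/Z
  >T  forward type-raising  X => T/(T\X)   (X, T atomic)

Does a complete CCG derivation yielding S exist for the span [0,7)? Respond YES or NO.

YES

[0,7] S   >
  [0,5] S/(S\PP)   >
    [0,1] "liked" : (S/(S\PP))/NP
    [1,5] NP   <
      [1,3] NP\PP   <
        [1,2] "here" : PP
        [2,3] "sent" : (NP\PP)\PP
      [3,5] NP\(NP\PP)   <
        [3,4] "song" : N
        [4,5] "every" : (NP\(NP\PP))\N
  [5,7] S\PP   <B
    [5,6] "clearly" : (NP\PP)\PP
    [6,7] "in" : S\(NP\PP)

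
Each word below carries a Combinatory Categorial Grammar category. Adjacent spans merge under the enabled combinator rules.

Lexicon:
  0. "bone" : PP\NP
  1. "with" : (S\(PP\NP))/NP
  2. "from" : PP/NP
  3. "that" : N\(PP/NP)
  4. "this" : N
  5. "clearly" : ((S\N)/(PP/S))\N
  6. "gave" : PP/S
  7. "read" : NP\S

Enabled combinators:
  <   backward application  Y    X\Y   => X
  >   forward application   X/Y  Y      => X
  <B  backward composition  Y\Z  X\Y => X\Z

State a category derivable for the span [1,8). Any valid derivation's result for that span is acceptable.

S\(PP\NP)

[0,8] S   <
  [0,1] "bone" : PP\NP
  [1,8] S\(PP\NP)   >
    [1,2] "with" : (S\(PP\NP))/NP
    [2,8] NP   <
      [2,4] N   <
        [2,3] "from" : PP/NP
        [3,4] "that" : N\(PP/NP)
      [4,8] NP\N   <B
        [4,7] S\N   >
          [4,6] (S\N)/(PP/S)   <
            [4,5] "this" : N
            [5,6] "clearly" : ((S\N)/(PP/S))\N
          [6,7] "gave" : PP/S
        [7,8] "read" : NP\S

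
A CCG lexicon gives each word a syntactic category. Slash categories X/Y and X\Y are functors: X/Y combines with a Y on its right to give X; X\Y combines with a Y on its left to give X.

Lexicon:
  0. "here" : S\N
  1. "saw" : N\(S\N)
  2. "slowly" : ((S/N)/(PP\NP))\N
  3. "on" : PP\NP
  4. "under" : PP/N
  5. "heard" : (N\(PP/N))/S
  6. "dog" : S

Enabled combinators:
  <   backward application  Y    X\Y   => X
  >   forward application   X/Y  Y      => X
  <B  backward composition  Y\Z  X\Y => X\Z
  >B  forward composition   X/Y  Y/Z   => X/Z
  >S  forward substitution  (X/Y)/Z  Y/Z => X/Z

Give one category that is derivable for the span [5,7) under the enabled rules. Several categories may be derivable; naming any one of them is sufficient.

N\(PP/N)

[0,7] S   >
  [0,4] S/N   >
    [0,3] (S/N)/(PP\NP)   <
      [0,2] N   <
        [0,1] "here" : S\N
        [1,2] "saw" : N\(S\N)
      [2,3] "slowly" : ((S/N)/(PP\NP))\N
    [3,4] "on" : PP\NP
  [4,7] N   <
    [4,5] "under" : PP/N
    [5,7] N\(PP/N)   >
      [5,6] "heard" : (N\(PP/N))/S
      [6,7] "dog" : S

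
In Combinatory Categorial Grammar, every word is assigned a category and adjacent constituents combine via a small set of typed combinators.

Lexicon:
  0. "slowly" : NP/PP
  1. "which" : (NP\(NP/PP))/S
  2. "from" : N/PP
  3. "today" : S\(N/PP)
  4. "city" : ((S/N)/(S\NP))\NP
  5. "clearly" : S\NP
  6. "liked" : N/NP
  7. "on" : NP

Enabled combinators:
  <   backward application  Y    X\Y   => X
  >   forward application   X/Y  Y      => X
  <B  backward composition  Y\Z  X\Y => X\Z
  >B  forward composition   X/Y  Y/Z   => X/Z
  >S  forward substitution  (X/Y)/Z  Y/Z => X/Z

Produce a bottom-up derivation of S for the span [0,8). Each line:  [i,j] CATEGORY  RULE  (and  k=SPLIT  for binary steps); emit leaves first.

[0,8] S   >
  [0,6] S/N   >
    [0,5] (S/N)/(S\NP)   <
      [0,4] NP   <
        [0,1] "slowly" : NP/PP
        [1,4] NP\(NP/PP)   >
          [1,2] "which" : (NP\(NP/PP))/S
          [2,4] S   <
            [2,3] "from" : N/PP
            [3,4] "today" : S\(N/PP)
      [4,5] "city" : ((S/N)/(S\NP))\NP
    [5,6] "clearly" : S\NP
  [6,8] N   >
    [6,7] "liked" : N/NP
    [7,8] "on" : NP

[0,1] NP/PP  lex  "slowly"
[1,2] (NP\(NP/PP))/S  lex  "which"
[2,3] N/PP  lex  "from"
[3,4] S\(N/PP)  lex  "today"
[2,4] S  <  k=3
[1,4] NP\(NP/PP)  >  k=2
[0,4] NP  <  k=1
[4,5] ((S/N)/(S\NP))\NP  lex  "city"
[0,5] (S/N)/(S\NP)  <  k=4
[5,6] S\NP  lex  "clearly"
[0,6] S/N  >  k=5
[6,7] N/NP  lex  "liked"
[7,8] NP  lex  "on"
[6,8] N  >  k=7
[0,8] S  >  k=6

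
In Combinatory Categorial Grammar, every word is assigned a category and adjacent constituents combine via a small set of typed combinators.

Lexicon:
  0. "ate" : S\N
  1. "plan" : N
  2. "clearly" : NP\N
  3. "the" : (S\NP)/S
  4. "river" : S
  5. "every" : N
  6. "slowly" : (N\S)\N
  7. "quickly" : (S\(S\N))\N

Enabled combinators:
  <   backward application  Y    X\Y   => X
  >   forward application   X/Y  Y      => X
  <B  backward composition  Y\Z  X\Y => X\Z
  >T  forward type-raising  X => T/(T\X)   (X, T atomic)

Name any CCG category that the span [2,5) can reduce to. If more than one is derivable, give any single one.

[0,8] S   <
  [0,1] "ate" : S\N
  [1,8] S\(S\N)   <
    [1,7] N   <
      [1,5] S   <
        [1,2] "plan" : N
        [2,5] S\N   <B
          [2,3] "clearly" : NP\N
          [3,5] S\NP   >
            [3,4] "the" : (S\NP)/S
            [4,5] "river" : S
      [5,7] N\S   <
        [5,6] "every" : N
        [6,7] "slowly" : (N\S)\N
    [7,8] "quickly" : (S\(S\N))\N

S\N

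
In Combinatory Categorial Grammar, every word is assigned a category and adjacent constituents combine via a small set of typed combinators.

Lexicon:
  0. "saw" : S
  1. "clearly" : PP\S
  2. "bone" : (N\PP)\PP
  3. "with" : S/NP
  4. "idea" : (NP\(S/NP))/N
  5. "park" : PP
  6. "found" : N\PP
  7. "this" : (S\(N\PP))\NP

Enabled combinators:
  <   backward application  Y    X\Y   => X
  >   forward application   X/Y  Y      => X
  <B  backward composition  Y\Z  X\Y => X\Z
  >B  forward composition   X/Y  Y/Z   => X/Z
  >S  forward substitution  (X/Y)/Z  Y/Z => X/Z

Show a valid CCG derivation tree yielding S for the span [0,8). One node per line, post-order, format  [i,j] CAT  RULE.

[0,8] S   <
  [0,3] N\PP   <
    [0,2] PP   <
      [0,1] "saw" : S
      [1,2] "clearly" : PP\S
    [2,3] "bone" : (N\PP)\PP
  [3,8] S\(N\PP)   <
    [3,7] NP   <
      [3,4] "with" : S/NP
      [4,7] NP\(S/NP)   >
        [4,5] "idea" : (NP\(S/NP))/N
        [5,7] N   <
          [5,6] "park" : PP
          [6,7] "found" : N\PP
    [7,8] "this" : (S\(N\PP))\NP

[0,1] S  lex  "saw"
[1,2] PP\S  lex  "clearly"
[0,2] PP  <  k=1
[2,3] (N\PP)\PP  lex  "bone"
[0,3] N\PP  <  k=2
[3,4] S/NP  lex  "with"
[4,5] (NP\(S/NP))/N  lex  "idea"
[5,6] PP  lex  "park"
[6,7] N\PP  lex  "found"
[5,7] N  <  k=6
[4,7] NP\(S/NP)  >  k=5
[3,7] NP  <  k=4
[7,8] (S\(N\PP))\NP  lex  "this"
[3,8] S\(N\PP)  <  k=7
[0,8] S  <  k=3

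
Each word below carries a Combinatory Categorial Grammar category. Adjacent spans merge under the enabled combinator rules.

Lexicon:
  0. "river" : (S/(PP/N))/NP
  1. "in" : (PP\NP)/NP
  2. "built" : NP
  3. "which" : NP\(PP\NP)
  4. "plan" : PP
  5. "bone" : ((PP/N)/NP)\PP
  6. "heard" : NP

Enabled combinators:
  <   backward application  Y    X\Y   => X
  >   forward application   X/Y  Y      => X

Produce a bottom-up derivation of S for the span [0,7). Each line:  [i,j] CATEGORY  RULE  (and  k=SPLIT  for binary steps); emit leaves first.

[0,7] S   >
  [0,4] S/(PP/N)   >
    [0,1] "river" : (S/(PP/N))/NP
    [1,4] NP   <
      [1,3] PP\NP   >
        [1,2] "in" : (PP\NP)/NP
        [2,3] "built" : NP
      [3,4] "which" : NP\(PP\NP)
  [4,7] PP/N   >
    [4,6] (PP/N)/NP   <
      [4,5] "plan" : PP
      [5,6] "bone" : ((PP/N)/NP)\PP
    [6,7] "heard" : NP

[0,1] (S/(PP/N))/NP  lex  "river"
[1,2] (PP\NP)/NP  lex  "in"
[2,3] NP  lex  "built"
[1,3] PP\NP  >  k=2
[3,4] NP\(PP\NP)  lex  "which"
[1,4] NP  <  k=3
[0,4] S/(PP/N)  >  k=1
[4,5] PP  lex  "plan"
[5,6] ((PP/N)/NP)\PP  lex  "bone"
[4,6] (PP/N)/NP  <  k=5
[6,7] NP  lex  "heard"
[4,7] PP/N  >  k=6
[0,7] S  >  k=4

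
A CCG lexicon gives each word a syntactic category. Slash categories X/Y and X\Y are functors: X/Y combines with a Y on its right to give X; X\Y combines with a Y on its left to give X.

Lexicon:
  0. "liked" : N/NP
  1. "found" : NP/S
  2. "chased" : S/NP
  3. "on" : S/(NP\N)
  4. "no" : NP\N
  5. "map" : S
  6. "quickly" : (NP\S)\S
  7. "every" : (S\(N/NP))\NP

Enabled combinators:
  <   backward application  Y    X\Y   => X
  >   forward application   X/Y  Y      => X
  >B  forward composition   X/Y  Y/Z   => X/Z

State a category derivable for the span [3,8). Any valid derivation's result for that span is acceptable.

[0,8] S   <
  [0,3] N/NP   >B
    [0,2] N/S   >B
      [0,1] "liked" : N/NP
      [1,2] "found" : NP/S
    [2,3] "chased" : S/NP
  [3,8] S\(N/NP)   <
    [3,7] NP   <
      [3,5] S   >
        [3,4] "on" : S/(NP\N)
        [4,5] "no" : NP\N
      [5,7] NP\S   <
        [5,6] "map" : S
        [6,7] "quickly" : (NP\S)\S
    [7,8] "every" : (S\(N/NP))\NP

S\(N/NP)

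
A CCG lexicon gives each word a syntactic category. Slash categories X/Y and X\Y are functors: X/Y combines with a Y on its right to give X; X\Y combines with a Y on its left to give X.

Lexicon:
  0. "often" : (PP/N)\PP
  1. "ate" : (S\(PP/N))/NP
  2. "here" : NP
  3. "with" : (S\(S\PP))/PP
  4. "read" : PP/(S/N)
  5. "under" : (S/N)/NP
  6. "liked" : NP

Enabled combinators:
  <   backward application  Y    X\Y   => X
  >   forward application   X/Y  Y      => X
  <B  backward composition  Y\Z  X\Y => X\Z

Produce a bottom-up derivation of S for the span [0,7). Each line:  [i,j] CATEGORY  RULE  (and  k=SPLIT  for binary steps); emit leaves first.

[0,1] (PP/N)\PP  lex  "often"
[1,2] (S\(PP/N))/NP  lex  "ate"
[2,3] NP  lex  "here"
[1,3] S\(PP/N)  >  k=2
[0,3] S\PP  <B  k=1
[3,4] (S\(S\PP))/PP  lex  "with"
[4,5] PP/(S/N)  lex  "read"
[5,6] (S/N)/NP  lex  "under"
[6,7] NP  lex  "liked"
[5,7] S/N  >  k=6
[4,7] PP  >  k=5
[3,7] S\(S\PP)  >  k=4
[0,7] S  <  k=3

[0,7] S   <
  [0,3] S\PP   <B
    [0,1] "often" : (PP/N)\PP
    [1,3] S\(PP/N)   >
      [1,2] "ate" : (S\(PP/N))/NP
      [2,3] "here" : NP
  [3,7] S\(S\PP)   >
    [3,4] "with" : (S\(S\PP))/PP
    [4,7] PP   >
      [4,5] "read" : PP/(S/N)
      [5,7] S/N   >
        [5,6] "under" : (S/N)/NP
        [6,7] "liked" : NP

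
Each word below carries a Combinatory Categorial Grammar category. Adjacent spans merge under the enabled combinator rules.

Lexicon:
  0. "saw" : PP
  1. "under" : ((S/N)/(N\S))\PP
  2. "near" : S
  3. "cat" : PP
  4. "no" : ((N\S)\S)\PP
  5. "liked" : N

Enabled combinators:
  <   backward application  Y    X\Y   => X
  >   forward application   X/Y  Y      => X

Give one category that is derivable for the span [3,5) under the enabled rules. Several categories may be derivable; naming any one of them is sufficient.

[0,6] S   >
  [0,5] S/N   >
    [0,2] (S/N)/(N\S)   <
      [0,1] "saw" : PP
      [1,2] "under" : ((S/N)/(N\S))\PP
    [2,5] N\S   <
      [2,3] "near" : S
      [3,5] (N\S)\S   <
        [3,4] "cat" : PP
        [4,5] "no" : ((N\S)\S)\PP
  [5,6] "liked" : N

(N\S)\S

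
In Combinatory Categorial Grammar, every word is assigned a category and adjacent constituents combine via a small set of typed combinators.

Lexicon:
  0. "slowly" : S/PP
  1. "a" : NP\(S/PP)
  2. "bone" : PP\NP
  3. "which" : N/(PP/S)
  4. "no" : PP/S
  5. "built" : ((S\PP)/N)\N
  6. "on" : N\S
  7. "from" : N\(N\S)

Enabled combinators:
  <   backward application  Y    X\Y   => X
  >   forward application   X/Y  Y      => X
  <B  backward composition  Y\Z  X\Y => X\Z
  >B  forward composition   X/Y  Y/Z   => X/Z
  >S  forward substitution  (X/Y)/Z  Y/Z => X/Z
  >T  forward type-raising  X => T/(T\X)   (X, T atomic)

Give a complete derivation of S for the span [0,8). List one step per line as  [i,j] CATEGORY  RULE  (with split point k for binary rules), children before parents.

[0,8] S   <
  [0,2] NP   <
    [0,1] "slowly" : S/PP
    [1,2] "a" : NP\(S/PP)
  [2,8] S\NP   <B
    [2,3] "bone" : PP\NP
    [3,8] S\PP   >
      [3,6] (S\PP)/N   <
        [3,5] N   >
          [3,4] "which" : N/(PP/S)
          [4,5] "no" : PP/S
        [5,6] "built" : ((S\PP)/N)\N
      [6,8] N   <
        [6,7] "on" : N\S
        [7,8] "from" : N\(N\S)

[0,1] S/PP  lex  "slowly"
[1,2] NP\(S/PP)  lex  "a"
[0,2] NP  <  k=1
[2,3] PP\NP  lex  "bone"
[3,4] N/(PP/S)  lex  "which"
[4,5] PP/S  lex  "no"
[3,5] N  >  k=4
[5,6] ((S\PP)/N)\N  lex  "built"
[3,6] (S\PP)/N  <  k=5
[6,7] N\S  lex  "on"
[7,8] N\(N\S)  lex  "from"
[6,8] N  <  k=7
[3,8] S\PP  >  k=6
[2,8] S\NP  <B  k=3
[0,8] S  <  k=2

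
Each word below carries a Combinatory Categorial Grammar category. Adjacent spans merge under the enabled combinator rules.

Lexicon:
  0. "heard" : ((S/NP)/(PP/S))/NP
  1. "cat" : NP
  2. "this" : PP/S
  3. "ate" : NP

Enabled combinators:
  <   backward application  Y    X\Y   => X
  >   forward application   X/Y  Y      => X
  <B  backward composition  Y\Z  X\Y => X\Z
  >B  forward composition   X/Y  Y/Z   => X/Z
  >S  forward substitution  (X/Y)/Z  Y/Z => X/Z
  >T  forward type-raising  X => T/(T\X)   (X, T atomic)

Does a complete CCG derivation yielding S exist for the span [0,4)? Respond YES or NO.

YES

[0,4] S   >
  [0,3] S/NP   >
    [0,2] (S/NP)/(PP/S)   >
      [0,1] "heard" : ((S/NP)/(PP/S))/NP
      [1,2] "cat" : NP
    [2,3] "this" : PP/S
  [3,4] "ate" : NP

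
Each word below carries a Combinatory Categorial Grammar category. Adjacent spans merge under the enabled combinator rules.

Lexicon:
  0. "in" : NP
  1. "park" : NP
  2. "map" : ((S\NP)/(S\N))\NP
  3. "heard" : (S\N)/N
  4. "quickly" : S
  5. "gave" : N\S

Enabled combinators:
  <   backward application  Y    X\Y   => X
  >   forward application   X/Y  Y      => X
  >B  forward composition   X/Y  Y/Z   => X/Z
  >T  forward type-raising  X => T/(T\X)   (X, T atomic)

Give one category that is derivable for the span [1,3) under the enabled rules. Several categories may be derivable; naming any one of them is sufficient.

[0,6] S   >
  [0,1] S/(S\NP)   >T
    [0,1] "in" : NP
  [1,6] S\NP   >
    [1,3] (S\NP)/(S\N)   <
      [1,2] "park" : NP
      [2,3] "map" : ((S\NP)/(S\N))\NP
    [3,6] S\N   >
      [3,4] "heard" : (S\N)/N
      [4,6] N   >
        [4,5] N/(N\S)   >T
          [4,5] "quickly" : S
        [5,6] "gave" : N\S

(S\NP)/(S\N)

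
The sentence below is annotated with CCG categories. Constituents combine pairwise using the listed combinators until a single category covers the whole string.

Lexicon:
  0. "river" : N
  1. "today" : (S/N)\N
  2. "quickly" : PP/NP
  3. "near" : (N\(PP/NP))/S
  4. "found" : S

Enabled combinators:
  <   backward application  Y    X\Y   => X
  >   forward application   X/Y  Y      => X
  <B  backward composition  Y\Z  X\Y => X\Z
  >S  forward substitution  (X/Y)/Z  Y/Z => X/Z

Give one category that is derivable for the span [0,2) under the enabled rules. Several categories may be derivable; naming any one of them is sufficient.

[0,5] S   >
  [0,2] S/N   <
    [0,1] "river" : N
    [1,2] "today" : (S/N)\N
  [2,5] N   <
    [2,3] "quickly" : PP/NP
    [3,5] N\(PP/NP)   >
      [3,4] "near" : (N\(PP/NP))/S
      [4,5] "found" : S

S/N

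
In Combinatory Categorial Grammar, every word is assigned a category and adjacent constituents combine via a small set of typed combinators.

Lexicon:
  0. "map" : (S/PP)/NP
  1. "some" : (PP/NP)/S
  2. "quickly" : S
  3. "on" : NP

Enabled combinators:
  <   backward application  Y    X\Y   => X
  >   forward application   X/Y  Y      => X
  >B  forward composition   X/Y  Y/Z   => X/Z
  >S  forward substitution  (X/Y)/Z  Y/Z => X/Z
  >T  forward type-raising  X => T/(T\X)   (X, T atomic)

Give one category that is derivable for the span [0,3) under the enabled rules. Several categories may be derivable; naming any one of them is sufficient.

S/NP

[0,4] S   >
  [0,3] S/NP   >S
    [0,1] "map" : (S/PP)/NP
    [1,3] PP/NP   >
      [1,2] "some" : (PP/NP)/S
      [2,3] "quickly" : S
  [3,4] "on" : NP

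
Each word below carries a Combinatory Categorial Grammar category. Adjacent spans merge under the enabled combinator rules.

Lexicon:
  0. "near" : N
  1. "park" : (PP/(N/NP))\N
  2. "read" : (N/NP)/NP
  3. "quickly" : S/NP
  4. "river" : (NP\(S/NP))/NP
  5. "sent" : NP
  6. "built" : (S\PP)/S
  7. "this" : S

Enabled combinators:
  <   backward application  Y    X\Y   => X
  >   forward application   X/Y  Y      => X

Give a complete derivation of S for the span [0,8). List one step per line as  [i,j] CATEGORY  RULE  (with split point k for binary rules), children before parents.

[0,1] N  lex  "near"
[1,2] (PP/(N/NP))\N  lex  "park"
[0,2] PP/(N/NP)  <  k=1
[2,3] (N/NP)/NP  lex  "read"
[3,4] S/NP  lex  "quickly"
[4,5] (NP\(S/NP))/NP  lex  "river"
[5,6] NP  lex  "sent"
[4,6] NP\(S/NP)  >  k=5
[3,6] NP  <  k=4
[2,6] N/NP  >  k=3
[0,6] PP  >  k=2
[6,7] (S\PP)/S  lex  "built"
[7,8] S  lex  "this"
[6,8] S\PP  >  k=7
[0,8] S  <  k=6

[0,8] S   <
  [0,6] PP   >
    [0,2] PP/(N/NP)   <
      [0,1] "near" : N
      [1,2] "park" : (PP/(N/NP))\N
    [2,6] N/NP   >
      [2,3] "read" : (N/NP)/NP
      [3,6] NP   <
        [3,4] "quickly" : S/NP
        [4,6] NP\(S/NP)   >
          [4,5] "river" : (NP\(S/NP))/NP
          [5,6] "sent" : NP
  [6,8] S\PP   >
    [6,7] "built" : (S\PP)/S
    [7,8] "this" : S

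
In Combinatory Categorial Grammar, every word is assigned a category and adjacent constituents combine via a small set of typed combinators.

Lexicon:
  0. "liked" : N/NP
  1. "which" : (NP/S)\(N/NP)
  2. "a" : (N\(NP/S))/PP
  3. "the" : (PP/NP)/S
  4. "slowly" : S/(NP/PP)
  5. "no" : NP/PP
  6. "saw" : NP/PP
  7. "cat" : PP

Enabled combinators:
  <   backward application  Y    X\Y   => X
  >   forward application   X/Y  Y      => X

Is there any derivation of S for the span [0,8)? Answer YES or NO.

N/NP (NP/S)\(N/NP) (N\(NP/S))/PP (PP/NP)/S S/(NP/PP) NP/PP NP/PP PP
CKY chart[0,8] = {N}; S ∉ chart

NO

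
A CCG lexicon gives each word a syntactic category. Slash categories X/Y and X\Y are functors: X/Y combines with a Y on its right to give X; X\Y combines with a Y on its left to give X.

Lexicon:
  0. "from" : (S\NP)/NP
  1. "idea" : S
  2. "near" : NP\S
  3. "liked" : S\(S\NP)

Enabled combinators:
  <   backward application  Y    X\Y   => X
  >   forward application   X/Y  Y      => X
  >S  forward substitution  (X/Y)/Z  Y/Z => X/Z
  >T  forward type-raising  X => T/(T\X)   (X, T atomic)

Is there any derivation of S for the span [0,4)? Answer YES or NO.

[0,4] S   <
  [0,3] S\NP   >
    [0,1] "from" : (S\NP)/NP
    [1,3] NP   >
      [1,2] NP/(NP\S)   >T
        [1,2] "idea" : S
      [2,3] "near" : NP\S
  [3,4] "liked" : S\(S\NP)

YES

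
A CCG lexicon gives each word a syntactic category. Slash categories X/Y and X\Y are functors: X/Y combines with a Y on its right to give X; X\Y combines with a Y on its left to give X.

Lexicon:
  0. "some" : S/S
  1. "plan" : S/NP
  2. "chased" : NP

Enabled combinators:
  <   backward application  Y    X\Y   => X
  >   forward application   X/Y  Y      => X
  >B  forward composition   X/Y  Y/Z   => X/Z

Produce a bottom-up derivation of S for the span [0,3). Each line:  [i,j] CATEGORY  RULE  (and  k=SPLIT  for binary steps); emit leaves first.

[0,3] S   >
  [0,2] S/NP   >B
    [0,1] "some" : S/S
    [1,2] "plan" : S/NP
  [2,3] "chased" : NP

[0,1] S/S  lex  "some"
[1,2] S/NP  lex  "plan"
[0,2] S/NP  >B  k=1
[2,3] NP  lex  "chased"
[0,3] S  >  k=2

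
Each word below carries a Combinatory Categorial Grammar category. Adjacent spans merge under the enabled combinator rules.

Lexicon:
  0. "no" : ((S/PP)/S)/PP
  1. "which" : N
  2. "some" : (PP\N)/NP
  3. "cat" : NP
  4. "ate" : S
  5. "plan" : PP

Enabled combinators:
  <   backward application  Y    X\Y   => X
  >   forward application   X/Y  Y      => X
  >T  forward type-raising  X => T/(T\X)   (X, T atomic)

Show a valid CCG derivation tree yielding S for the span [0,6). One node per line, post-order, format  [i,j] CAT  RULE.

[0,6] S   >
  [0,5] S/PP   >
    [0,4] (S/PP)/S   >
      [0,1] "no" : ((S/PP)/S)/PP
      [1,4] PP   >
        [1,2] PP/(PP\N)   >T
          [1,2] "which" : N
        [2,4] PP\N   >
          [2,3] "some" : (PP\N)/NP
          [3,4] "cat" : NP
    [4,5] "ate" : S
  [5,6] "plan" : PP

[0,1] ((S/PP)/S)/PP  lex  "no"
[1,2] N  lex  "which"
[1,2] PP/(PP\N)  >T
[2,3] (PP\N)/NP  lex  "some"
[3,4] NP  lex  "cat"
[2,4] PP\N  >  k=3
[1,4] PP  >  k=2
[0,4] (S/PP)/S  >  k=1
[4,5] S  lex  "ate"
[0,5] S/PP  >  k=4
[5,6] PP  lex  "plan"
[0,6] S  >  k=5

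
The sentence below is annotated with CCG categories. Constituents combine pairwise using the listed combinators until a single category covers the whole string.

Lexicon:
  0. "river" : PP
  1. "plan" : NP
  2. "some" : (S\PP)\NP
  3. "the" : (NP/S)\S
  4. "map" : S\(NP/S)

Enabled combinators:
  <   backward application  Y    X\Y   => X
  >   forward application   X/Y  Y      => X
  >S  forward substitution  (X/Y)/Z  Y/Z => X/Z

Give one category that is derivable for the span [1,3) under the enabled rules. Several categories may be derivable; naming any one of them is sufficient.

S\PP

[0,5] S   <
  [0,4] NP/S   <
    [0,3] S   <
      [0,1] "river" : PP
      [1,3] S\PP   <
        [1,2] "plan" : NP
        [2,3] "some" : (S\PP)\NP
    [3,4] "the" : (NP/S)\S
  [4,5] "map" : S\(NP/S)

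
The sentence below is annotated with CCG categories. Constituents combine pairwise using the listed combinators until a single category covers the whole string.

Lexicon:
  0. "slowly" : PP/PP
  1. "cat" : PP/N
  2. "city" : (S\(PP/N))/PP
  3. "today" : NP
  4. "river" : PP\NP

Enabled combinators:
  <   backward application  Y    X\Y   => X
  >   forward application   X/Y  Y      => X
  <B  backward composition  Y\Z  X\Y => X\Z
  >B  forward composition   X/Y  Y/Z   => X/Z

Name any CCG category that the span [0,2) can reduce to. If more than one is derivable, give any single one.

[0,5] S   <
  [0,2] PP/N   >B
    [0,1] "slowly" : PP/PP
    [1,2] "cat" : PP/N
  [2,5] S\(PP/N)   >
    [2,3] "city" : (S\(PP/N))/PP
    [3,5] PP   <
      [3,4] "today" : NP
      [4,5] "river" : PP\NP

PP/N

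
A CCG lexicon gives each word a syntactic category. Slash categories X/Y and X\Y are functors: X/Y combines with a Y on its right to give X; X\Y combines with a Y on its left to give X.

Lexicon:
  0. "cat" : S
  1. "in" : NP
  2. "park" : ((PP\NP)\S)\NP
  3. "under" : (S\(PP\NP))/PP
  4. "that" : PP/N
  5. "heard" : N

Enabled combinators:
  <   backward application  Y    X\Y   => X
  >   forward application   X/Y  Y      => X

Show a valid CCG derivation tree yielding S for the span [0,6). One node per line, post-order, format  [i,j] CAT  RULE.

[0,6] S   <
  [0,3] PP\NP   <
    [0,1] "cat" : S
    [1,3] (PP\NP)\S   <
      [1,2] "in" : NP
      [2,3] "park" : ((PP\NP)\S)\NP
  [3,6] S\(PP\NP)   >
    [3,4] "under" : (S\(PP\NP))/PP
    [4,6] PP   >
      [4,5] "that" : PP/N
      [5,6] "heard" : N

[0,1] S  lex  "cat"
[1,2] NP  lex  "in"
[2,3] ((PP\NP)\S)\NP  lex  "park"
[1,3] (PP\NP)\S  <  k=2
[0,3] PP\NP  <  k=1
[3,4] (S\(PP\NP))/PP  lex  "under"
[4,5] PP/N  lex  "that"
[5,6] N  lex  "heard"
[4,6] PP  >  k=5
[3,6] S\(PP\NP)  >  k=4
[0,6] S  <  k=3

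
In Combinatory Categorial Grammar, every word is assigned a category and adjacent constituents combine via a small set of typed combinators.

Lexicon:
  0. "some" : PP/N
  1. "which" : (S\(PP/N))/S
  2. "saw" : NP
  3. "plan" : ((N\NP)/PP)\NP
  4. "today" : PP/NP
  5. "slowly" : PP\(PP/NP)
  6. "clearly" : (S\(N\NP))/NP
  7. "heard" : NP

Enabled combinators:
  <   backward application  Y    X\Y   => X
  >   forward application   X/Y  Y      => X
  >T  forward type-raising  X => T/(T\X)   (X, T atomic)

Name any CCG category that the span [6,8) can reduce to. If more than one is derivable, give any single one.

S\(N\NP)

[0,8] S   <
  [0,1] "some" : PP/N
  [1,8] S\(PP/N)   >
    [1,2] "which" : (S\(PP/N))/S
    [2,8] S   <
      [2,6] N\NP   >
        [2,4] (N\NP)/PP   <
          [2,3] "saw" : NP
          [3,4] "plan" : ((N\NP)/PP)\NP
        [4,6] PP   <
          [4,5] "today" : PP/NP
          [5,6] "slowly" : PP\(PP/NP)
      [6,8] S\(N\NP)   >
        [6,7] "clearly" : (S\(N\NP))/NP
        [7,8] "heard" : NP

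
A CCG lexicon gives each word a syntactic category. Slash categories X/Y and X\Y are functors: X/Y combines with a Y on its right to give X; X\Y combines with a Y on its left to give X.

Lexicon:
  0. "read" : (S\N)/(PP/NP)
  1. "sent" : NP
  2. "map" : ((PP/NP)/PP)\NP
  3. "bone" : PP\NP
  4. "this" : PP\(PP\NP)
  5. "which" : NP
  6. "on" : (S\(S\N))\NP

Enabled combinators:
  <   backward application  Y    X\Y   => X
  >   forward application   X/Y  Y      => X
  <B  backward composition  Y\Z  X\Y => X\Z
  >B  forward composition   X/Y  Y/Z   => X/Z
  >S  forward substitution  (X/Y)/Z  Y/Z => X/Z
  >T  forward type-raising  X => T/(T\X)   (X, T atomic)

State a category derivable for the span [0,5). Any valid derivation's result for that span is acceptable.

S\N

[0,7] S   <
  [0,5] S\N   >
    [0,1] "read" : (S\N)/(PP/NP)
    [1,5] PP/NP   >
      [1,3] (PP/NP)/PP   <
        [1,2] "sent" : NP
        [2,3] "map" : ((PP/NP)/PP)\NP
      [3,5] PP   <
        [3,4] "bone" : PP\NP
        [4,5] "this" : PP\(PP\NP)
  [5,7] S\(S\N)   <
    [5,6] "which" : NP
    [6,7] "on" : (S\(S\N))\NP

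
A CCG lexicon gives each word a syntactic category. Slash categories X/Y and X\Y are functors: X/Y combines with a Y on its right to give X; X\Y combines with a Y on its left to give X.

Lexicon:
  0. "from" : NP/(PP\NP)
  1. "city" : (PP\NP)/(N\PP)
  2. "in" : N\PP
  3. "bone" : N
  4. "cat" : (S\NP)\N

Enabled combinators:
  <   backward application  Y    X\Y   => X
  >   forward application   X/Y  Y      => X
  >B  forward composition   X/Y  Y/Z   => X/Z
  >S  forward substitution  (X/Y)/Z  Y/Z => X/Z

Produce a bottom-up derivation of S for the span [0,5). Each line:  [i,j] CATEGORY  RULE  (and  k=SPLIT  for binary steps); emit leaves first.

[0,5] S   <
  [0,3] NP   >
    [0,1] "from" : NP/(PP\NP)
    [1,3] PP\NP   >
      [1,2] "city" : (PP\NP)/(N\PP)
      [2,3] "in" : N\PP
  [3,5] S\NP   <
    [3,4] "bone" : N
    [4,5] "cat" : (S\NP)\N

[0,1] NP/(PP\NP)  lex  "from"
[1,2] (PP\NP)/(N\PP)  lex  "city"
[2,3] N\PP  lex  "in"
[1,3] PP\NP  >  k=2
[0,3] NP  >  k=1
[3,4] N  lex  "bone"
[4,5] (S\NP)\N  lex  "cat"
[3,5] S\NP  <  k=4
[0,5] S  <  k=3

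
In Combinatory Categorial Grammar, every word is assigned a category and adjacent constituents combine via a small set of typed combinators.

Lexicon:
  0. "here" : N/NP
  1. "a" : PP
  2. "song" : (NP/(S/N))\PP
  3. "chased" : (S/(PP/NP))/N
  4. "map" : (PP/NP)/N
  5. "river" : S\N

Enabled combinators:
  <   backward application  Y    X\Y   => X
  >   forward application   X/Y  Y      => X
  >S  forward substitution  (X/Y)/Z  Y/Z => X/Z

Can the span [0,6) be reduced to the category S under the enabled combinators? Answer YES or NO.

YES

[0,6] S   <
  [0,5] N   >
    [0,1] "here" : N/NP
    [1,5] NP   >
      [1,3] NP/(S/N)   <
        [1,2] "a" : PP
        [2,3] "song" : (NP/(S/N))\PP
      [3,5] S/N   >S
        [3,4] "chased" : (S/(PP/NP))/N
        [4,5] "map" : (PP/NP)/N
  [5,6] "river" : S\N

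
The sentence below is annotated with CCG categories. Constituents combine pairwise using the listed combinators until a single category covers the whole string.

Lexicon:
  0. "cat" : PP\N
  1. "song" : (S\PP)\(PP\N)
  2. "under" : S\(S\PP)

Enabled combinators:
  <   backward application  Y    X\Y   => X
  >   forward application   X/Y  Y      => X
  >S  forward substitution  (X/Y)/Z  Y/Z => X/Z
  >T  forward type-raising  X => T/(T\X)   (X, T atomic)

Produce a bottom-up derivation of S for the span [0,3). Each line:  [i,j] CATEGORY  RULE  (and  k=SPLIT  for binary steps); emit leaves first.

[0,3] S   <
  [0,2] S\PP   <
    [0,1] "cat" : PP\N
    [1,2] "song" : (S\PP)\(PP\N)
  [2,3] "under" : S\(S\PP)

[0,1] PP\N  lex  "cat"
[1,2] (S\PP)\(PP\N)  lex  "song"
[0,2] S\PP  <  k=1
[2,3] S\(S\PP)  lex  "under"
[0,3] S  <  k=2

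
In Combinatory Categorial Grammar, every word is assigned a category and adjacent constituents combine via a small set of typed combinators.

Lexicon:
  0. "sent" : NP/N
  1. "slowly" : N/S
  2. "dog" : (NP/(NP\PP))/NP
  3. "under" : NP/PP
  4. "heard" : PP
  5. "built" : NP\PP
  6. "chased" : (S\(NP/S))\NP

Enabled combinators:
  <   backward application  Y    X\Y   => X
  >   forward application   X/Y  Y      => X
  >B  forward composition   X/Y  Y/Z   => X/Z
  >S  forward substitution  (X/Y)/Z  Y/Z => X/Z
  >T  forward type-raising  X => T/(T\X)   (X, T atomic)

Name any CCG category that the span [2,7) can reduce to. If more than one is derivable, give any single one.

[0,7] S   <
  [0,2] NP/S   >B
    [0,1] "sent" : NP/N
    [1,2] "slowly" : N/S
  [2,7] S\(NP/S)   <
    [2,6] NP   >
      [2,5] NP/(NP\PP)   >
        [2,3] "dog" : (NP/(NP\PP))/NP
        [3,5] NP   >
          [3,4] "under" : NP/PP
          [4,5] "heard" : PP
      [5,6] "built" : NP\PP
    [6,7] "chased" : (S\(NP/S))\NP

S\(NP/S)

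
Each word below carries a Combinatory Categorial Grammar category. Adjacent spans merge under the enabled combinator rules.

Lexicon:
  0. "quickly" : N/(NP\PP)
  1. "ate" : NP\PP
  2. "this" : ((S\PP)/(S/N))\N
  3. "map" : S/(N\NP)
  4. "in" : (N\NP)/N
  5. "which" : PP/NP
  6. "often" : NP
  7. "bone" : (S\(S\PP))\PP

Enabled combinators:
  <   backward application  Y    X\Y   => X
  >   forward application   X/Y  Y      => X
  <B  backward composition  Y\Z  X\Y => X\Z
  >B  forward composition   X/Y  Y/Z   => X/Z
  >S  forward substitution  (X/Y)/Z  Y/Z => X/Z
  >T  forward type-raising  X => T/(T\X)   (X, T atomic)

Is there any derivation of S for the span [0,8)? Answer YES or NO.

YES

[0,8] S   <
  [0,5] S\PP   >
    [0,3] (S\PP)/(S/N)   <
      [0,2] N   >
        [0,1] "quickly" : N/(NP\PP)
        [1,2] "ate" : NP\PP
      [2,3] "this" : ((S\PP)/(S/N))\N
    [3,5] S/N   >B
      [3,4] "map" : S/(N\NP)
      [4,5] "in" : (N\NP)/N
  [5,8] S\(S\PP)   <
    [5,7] PP   >
      [5,6] "which" : PP/NP
      [6,7] "often" : NP
    [7,8] "bone" : (S\(S\PP))\PP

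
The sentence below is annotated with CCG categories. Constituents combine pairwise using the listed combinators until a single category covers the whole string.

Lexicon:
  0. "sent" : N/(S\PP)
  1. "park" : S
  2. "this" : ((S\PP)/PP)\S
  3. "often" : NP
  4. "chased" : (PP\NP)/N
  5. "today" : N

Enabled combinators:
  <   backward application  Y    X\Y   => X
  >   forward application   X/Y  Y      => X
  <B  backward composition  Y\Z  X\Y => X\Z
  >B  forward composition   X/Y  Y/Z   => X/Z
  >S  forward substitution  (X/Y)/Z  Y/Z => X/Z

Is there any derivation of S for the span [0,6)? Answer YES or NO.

NO

N/(S\PP) S ((S\PP)/PP)\S NP (PP\NP)/N N
CKY chart[0,6] = {N}; S ∉ chart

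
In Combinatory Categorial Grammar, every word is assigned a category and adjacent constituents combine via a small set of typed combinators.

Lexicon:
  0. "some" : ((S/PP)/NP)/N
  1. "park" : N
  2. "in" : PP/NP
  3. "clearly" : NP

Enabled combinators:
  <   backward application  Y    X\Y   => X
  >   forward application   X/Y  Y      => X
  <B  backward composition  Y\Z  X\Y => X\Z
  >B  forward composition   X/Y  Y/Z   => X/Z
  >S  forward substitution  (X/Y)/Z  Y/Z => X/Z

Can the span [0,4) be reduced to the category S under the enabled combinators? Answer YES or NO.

[0,4] S   >
  [0,3] S/NP   >S
    [0,2] (S/PP)/NP   >
      [0,1] "some" : ((S/PP)/NP)/N
      [1,2] "park" : N
    [2,3] "in" : PP/NP
  [3,4] "clearly" : NP

YES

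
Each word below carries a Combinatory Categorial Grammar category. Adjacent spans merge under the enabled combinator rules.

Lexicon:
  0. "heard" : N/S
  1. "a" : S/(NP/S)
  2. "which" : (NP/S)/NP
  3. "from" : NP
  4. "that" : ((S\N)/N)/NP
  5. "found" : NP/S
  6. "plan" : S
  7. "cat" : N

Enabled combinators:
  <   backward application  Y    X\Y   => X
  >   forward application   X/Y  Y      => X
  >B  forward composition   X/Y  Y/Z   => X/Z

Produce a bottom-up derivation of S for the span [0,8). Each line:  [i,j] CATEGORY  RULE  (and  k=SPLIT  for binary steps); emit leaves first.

[0,1] N/S  lex  "heard"
[1,2] S/(NP/S)  lex  "a"
[2,3] (NP/S)/NP  lex  "which"
[3,4] NP  lex  "from"
[2,4] NP/S  >  k=3
[1,4] S  >  k=2
[0,4] N  >  k=1
[4,5] ((S\N)/N)/NP  lex  "that"
[5,6] NP/S  lex  "found"
[6,7] S  lex  "plan"
[5,7] NP  >  k=6
[4,7] (S\N)/N  >  k=5
[7,8] N  lex  "cat"
[4,8] S\N  >  k=7
[0,8] S  <  k=4

[0,8] S   <
  [0,4] N   >
    [0,1] "heard" : N/S
    [1,4] S   >
      [1,2] "a" : S/(NP/S)
      [2,4] NP/S   >
        [2,3] "which" : (NP/S)/NP
        [3,4] "from" : NP
  [4,8] S\N   >
    [4,7] (S\N)/N   >
      [4,5] "that" : ((S\N)/N)/NP
      [5,7] NP   >
        [5,6] "found" : NP/S
        [6,7] "plan" : S
    [7,8] "cat" : N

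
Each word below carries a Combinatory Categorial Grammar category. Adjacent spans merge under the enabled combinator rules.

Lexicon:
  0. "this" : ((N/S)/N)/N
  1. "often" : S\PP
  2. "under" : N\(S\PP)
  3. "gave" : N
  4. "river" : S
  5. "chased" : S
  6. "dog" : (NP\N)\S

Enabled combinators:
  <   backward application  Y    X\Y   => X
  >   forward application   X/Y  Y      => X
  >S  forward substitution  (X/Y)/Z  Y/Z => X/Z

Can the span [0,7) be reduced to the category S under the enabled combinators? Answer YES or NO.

((N/S)/N)/N S\PP N\(S\PP) N S S (NP\N)\S
CKY chart[0,7] = {NP}; S ∉ chart

NO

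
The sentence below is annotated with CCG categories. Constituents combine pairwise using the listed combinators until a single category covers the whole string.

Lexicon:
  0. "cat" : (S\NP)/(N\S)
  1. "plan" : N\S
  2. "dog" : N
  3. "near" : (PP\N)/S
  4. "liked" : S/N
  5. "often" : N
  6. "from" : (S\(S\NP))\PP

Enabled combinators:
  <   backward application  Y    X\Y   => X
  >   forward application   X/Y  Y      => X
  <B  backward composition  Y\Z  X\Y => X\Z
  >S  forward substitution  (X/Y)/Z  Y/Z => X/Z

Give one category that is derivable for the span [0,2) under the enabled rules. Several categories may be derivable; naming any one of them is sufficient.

S\NP

[0,7] S   <
  [0,2] S\NP   >
    [0,1] "cat" : (S\NP)/(N\S)
    [1,2] "plan" : N\S
  [2,7] S\(S\NP)   <
    [2,6] PP   <
      [2,3] "dog" : N
      [3,6] PP\N   >
        [3,4] "near" : (PP\N)/S
        [4,6] S   >
          [4,5] "liked" : S/N
          [5,6] "often" : N
    [6,7] "from" : (S\(S\NP))\PP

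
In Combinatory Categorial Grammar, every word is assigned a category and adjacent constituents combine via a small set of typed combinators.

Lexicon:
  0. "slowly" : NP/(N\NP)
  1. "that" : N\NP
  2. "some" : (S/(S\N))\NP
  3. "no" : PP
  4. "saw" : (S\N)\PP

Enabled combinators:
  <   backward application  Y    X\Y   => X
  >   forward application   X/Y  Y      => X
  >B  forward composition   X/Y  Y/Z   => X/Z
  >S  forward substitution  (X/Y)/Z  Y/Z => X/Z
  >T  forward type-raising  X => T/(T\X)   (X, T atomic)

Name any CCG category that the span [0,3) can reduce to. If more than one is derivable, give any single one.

S/(S\N)

[0,5] S   >
  [0,3] S/(S\N)   <
    [0,2] NP   >
      [0,1] "slowly" : NP/(N\NP)
      [1,2] "that" : N\NP
    [2,3] "some" : (S/(S\N))\NP
  [3,5] S\N   <
    [3,4] "no" : PP
    [4,5] "saw" : (S\N)\PP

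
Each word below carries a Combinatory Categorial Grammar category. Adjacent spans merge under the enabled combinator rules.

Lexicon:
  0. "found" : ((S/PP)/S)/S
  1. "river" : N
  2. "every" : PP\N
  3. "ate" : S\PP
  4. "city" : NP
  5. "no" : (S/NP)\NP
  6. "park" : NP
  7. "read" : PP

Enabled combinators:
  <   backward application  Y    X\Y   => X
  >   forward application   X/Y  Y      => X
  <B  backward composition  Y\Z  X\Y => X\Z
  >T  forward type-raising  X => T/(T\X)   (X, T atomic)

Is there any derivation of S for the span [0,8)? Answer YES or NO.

[0,8] S   >
  [0,7] S/PP   >
    [0,4] (S/PP)/S   >
      [0,1] "found" : ((S/PP)/S)/S
      [1,4] S   <
        [1,2] "river" : N
        [2,4] S\N   <B
          [2,3] "every" : PP\N
          [3,4] "ate" : S\PP
    [4,7] S   >
      [4,6] S/NP   <
        [4,5] "city" : NP
        [5,6] "no" : (S/NP)\NP
      [6,7] "park" : NP
  [7,8] "read" : PP

YES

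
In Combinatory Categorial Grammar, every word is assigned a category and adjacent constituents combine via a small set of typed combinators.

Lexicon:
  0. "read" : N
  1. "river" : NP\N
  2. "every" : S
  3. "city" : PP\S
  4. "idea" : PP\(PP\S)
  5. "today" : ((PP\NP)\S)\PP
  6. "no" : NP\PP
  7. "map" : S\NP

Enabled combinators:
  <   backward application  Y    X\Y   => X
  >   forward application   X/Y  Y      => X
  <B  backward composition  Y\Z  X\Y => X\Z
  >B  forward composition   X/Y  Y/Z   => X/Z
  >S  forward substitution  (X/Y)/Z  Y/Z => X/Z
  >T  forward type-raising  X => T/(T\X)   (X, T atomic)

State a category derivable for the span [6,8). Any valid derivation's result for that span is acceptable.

[0,8] S   <
  [0,6] PP   <
    [0,2] NP   <
      [0,1] "read" : N
      [1,2] "river" : NP\N
    [2,6] PP\NP   <
      [2,3] "every" : S
      [3,6] (PP\NP)\S   <
        [3,5] PP   <
          [3,4] "city" : PP\S
          [4,5] "idea" : PP\(PP\S)
        [5,6] "today" : ((PP\NP)\S)\PP
  [6,8] S\PP   <B
    [6,7] "no" : NP\PP
    [7,8] "map" : S\NP

S\PP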